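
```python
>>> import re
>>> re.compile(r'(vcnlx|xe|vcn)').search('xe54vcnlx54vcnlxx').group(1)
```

Unlike `match`, `search` isn't anchored — it looks for the pattern anywhere in the string.
The match spans [0:2] → 'xe'.
Captured: group 1 = 'xe'.

'xe'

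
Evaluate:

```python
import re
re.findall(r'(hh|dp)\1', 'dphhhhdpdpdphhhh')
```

A backreference is literal: `\1` must see the identical characters the first group matched.
Scanning left to right: at [2:6] match 'hhhh', group 1 = 'hh'; at [6:10] match 'dpdp', group 1 = 'dp'; at [12:16] match 'hhhh', group 1 = 'hh'.
One capturing group, so `findall` returns just the captured substring from each match — 3 in all.

['hh', 'dp', 'hh']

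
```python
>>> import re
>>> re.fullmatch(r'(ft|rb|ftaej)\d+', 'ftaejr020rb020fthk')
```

None

For `fullmatch`, every character of the input must be accounted for by the pattern.
Here there's no way to consume every character, so the call returns None.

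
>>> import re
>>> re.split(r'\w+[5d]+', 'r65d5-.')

['', '-.']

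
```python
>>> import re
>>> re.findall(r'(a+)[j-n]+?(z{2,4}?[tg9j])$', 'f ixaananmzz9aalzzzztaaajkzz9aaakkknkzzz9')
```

The pattern matches one or more of a literal 'a' (captured); then one or more of a character in [j-n] (lazy); then 2 to 4 of the literal 'z' (lazy), then one of [tg9j] (captured); then anchored at the end.
Scanning left to right: at [29:41] match 'aaakkknkzzz9', groups = ('aaa', 'zzz9').
With 2 capturing groups, `findall` returns a 2-tuple per match.

[('aaa', 'zzz9')]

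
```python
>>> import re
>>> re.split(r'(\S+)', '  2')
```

`re.split` interleaves the captured-group text with the surrounding fragments.

['  ', '2', '']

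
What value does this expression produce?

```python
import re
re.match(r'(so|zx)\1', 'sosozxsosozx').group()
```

'soso'

After group 1 captures some text, `\1` only succeeds where that same text appears again.
`re.match` only tries the pattern at the start of the string.
The match spans [0:4] → 'soso'.
Captured: group 1 = 'so'.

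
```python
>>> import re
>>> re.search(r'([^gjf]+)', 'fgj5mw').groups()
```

('5mw',)

This matches one or more of any character except [gjf] (captured).
`re.search` tries every starting position until one works.
The match spans [3:6] → '5mw'.
Captured: group 1 = '5mw'.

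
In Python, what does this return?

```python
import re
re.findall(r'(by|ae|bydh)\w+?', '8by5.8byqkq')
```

['by', 'by']

`findall` collects group 1 from each match (2 total).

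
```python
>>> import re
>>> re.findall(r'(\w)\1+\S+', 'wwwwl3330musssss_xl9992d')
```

['w']

The backreference `\1` re-matches whatever the first group consumed, character for character.
Scanning left to right: at [0:24] match 'wwwwl3330musssss_xl9992d', group 1 = 'w'.
One capturing group, so `findall` returns just the captured substring from the one match — 1 in all.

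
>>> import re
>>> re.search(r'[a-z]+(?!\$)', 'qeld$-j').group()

'qel'

`(?!…)`/`(?<!…)` only lets a position through if the neighbouring text does NOT match; no characters are consumed.
`re.search` scans for the first position where the pattern succeeds.
The match spans [0:3] → 'qel'.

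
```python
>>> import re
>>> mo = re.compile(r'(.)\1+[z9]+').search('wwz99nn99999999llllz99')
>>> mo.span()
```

(0, 5)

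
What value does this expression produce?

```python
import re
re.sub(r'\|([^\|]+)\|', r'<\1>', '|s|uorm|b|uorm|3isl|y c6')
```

'<s>uorm<b>uorm<3isl>y c6'

The replacement refers to a captured group, so each match is rewritten using its own captured text.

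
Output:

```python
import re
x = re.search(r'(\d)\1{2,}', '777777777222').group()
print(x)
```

777777777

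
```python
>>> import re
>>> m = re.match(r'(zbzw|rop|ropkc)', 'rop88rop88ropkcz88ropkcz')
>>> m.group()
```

`re.match` won't scan ahead — the pattern has to work from the very first character.
The match spans [0:3] → 'rop'.
Captured: group 1 = 'rop'.

'rop'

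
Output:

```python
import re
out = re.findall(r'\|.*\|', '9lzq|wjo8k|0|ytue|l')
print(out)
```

['|wjo8k|0|ytue|']

Walking the string: at [4:18] → '|wjo8k|0|ytue|'.
No capturing groups, so `findall` returns the 1 full match string.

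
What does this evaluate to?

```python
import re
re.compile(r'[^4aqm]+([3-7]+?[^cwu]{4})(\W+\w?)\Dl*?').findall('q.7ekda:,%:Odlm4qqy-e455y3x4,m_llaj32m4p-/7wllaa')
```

Pattern: one or more of any character except [4aqm]; then one or more of a character in [3-7] (lazy), then exactly 4 of any character except [cwu] (captured); then one or more of a non-word character, then optionally a word character (captured); then a non-digit, then zero or more of the literal 'l' (lazy).
Walking the string: at [1:13] match '.7ekda:,%:Od', groups = ('7ekda', ':,%:O'); at [18:31] match 'y-e455y3x4,m_', groups = ('455y3x4', ',m'); at [34:44] match 'j32m4p-/7w', groups = ('32m4p', '-/7').
`findall` packs the 2 group values into a tuple for every match.

[('7ekda', ':,%:O'), ('455y3x4', ',m'), ('32m4p', '-/7')]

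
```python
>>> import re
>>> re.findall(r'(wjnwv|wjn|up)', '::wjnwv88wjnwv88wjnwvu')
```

`|` is ordered: at each position the engine commits to the first alternative that works.
With a single group, `findall` returns only what that group captured — 3 items.

['wjnwv', 'wjnwv', 'wjnwv']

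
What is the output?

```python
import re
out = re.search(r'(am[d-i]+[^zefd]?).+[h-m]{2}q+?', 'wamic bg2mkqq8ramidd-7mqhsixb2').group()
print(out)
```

amic bg2mkq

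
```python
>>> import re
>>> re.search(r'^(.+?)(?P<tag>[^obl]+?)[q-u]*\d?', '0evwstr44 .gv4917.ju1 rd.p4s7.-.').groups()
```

('0', 'e')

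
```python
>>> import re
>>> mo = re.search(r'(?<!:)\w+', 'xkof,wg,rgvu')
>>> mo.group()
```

'xkof'

The negative lookahead/lookbehind blocks any match where the forbidden context is present.
Unlike `match`, `search` isn't anchored — it looks for the pattern anywhere in the string.
The match spans [0:4] → 'xkof'.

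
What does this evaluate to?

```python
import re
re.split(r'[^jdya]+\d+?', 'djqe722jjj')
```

['dj', 'jjj']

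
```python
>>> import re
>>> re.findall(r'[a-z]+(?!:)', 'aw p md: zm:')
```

['aw', 'p', 'm', 'z']

The negative lookahead/lookbehind blocks any match where the forbidden context is present.
Scanning left to right: at [0:2] → 'aw'; at [3:4] → 'p'; at [5:6] → 'm'; at [9:10] → 'z'.
No capturing groups, so `findall` returns the 4 full match strings.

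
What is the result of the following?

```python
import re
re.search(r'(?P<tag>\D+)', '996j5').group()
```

'j'

The match spans [3:4] → 'j'.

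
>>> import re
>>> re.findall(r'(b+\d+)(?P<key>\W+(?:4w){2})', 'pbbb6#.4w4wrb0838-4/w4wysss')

Pattern: one or more of a literal 'b', then one or more of a digit (captured); then one or more of a non-word character, then the literal '4w' repeated 2 times (captured as 'key').
Matches: at [1:11] match 'bbb6#.4w4w', groups = ('bbb6', '#.4w4w').
Multiple groups make `findall` return tuples — one 2-tuple for the one match.

[('bbb6', '#.4w4w')]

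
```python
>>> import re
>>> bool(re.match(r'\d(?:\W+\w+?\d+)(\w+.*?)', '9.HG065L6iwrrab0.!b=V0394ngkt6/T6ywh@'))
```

True

This matches a digit; then one or more of a non-word character, then one or more of a word character (lazy), then one or more of a digit (non-capturing group); then one or more of a word character, then zero or more of any character (lazy) (captured).
`re.match` only tries the pattern at the start of the string.
The match spans [0:16] → '9.HG065L6iwrrab0'.
Captured: group 1 = 'L6iwrrab0'.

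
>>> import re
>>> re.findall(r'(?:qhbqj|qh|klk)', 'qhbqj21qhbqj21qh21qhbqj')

['qhbqj', 'qhbqj', 'qh', 'qhbqj']

Branches in `(...|...)` are attempted left-to-right; the first branch that allows the whole pattern to succeed is taken.
With no groups in the pattern, `findall` gives back each whole match — 4 here.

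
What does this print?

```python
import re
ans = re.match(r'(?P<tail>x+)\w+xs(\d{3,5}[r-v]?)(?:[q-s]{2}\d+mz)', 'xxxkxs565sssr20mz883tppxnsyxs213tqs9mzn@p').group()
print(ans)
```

Pattern: one or more of a literal 'x' (captured as 'tail'); then one or more of a word character, then the literal 'xs'; then 3 to 5 of a digit, then optionally a character in [r-v] (captured); then exactly 2 of a character in [q-s], then one or more of a digit, then the literal 'mz' (non-capturing group).
`re.match` only tries the pattern at the start of the string.
The match spans [0:38] → 'xxxkxs565sssr20mz883tppxnsyxs213tqs9mz'.
Captured: group 1 = 'xxx', group 2 = '213t'.

xxxkxs565sssr20mz883tppxnsyxs213tqs9mz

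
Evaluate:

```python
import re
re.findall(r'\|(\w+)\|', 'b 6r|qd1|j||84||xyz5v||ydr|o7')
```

['qd1', '84', 'xyz5v', 'ydr']

Walking the string: at [4:9] match '|qd1|', group 1 = 'qd1'; at [11:15] match '|84|', group 1 = '84'; at [15:22] match '|xyz5v|', group 1 = 'xyz5v'; at [22:27] match '|ydr|', group 1 = 'ydr'.
With a single group, `findall` returns only what that group captured — 4 items.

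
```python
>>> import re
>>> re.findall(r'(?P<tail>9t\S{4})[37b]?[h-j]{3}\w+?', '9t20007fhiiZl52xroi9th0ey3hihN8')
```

['9th0ey']

The pattern matches the literal '9t', then exactly 4 of a non-whitespace character (captured as 'tail'); then optionally one of [37b], then exactly 3 of a character in [h-j], then one or more of a word character (lazy).
Walking the string: at [19:30] match '9th0ey3hihN', group 1 = '9th0ey'.
`findall` collects group 1 from the one match (1 total).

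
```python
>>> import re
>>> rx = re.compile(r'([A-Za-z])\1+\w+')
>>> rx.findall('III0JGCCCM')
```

['I']

A backreference is literal: `\1` must see the identical characters the first group matched.
With a single group, `findall` returns only what that group captured — 1 item.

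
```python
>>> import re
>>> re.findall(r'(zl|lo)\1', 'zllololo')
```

['lo']

A backreference is literal: `\1` must see the identical characters the first group matched.
Matches: at [2:6] match 'lolo', group 1 = 'lo'.
Because there's exactly one group, `findall` drops the full match and keeps group 1 from the one hit.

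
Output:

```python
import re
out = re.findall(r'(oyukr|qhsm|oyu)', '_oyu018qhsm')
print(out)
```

['oyu', 'qhsm']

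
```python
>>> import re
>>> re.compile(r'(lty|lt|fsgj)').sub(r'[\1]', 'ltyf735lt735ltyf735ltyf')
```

'[lty]f735[lt]735[lty]f735[lty]f'

Alternation tries branches left to right and keeps the first one that lets the overall match succeed at that position.
The replacement refers to a captured group, so each match is rewritten using its own captured text.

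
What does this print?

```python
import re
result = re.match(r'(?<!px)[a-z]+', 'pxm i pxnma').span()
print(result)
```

(0, 3)

The negative lookaround is zero-width — it rules out positions where the adjacent text would match, without consuming anything.
`re.match` only tries the pattern at the start of the string.
The match spans [0:3] → 'pxm'.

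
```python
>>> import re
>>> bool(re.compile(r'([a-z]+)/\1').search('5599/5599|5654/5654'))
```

False

The backreference `\1` re-matches whatever the first group consumed, character for character.
Here the pattern never matches, so the call returns None, and `bool(None)` is False.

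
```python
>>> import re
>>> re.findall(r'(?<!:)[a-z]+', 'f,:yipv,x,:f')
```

The negative lookahead/lookbehind blocks any match where the forbidden context is present.
No capturing groups, so `findall` returns the 3 full match strings.

['f', 'ipv', 'x']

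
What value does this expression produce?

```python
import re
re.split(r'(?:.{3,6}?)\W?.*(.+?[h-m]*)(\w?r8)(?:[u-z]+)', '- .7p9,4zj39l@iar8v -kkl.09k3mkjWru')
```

['', 'a', 'r8', ' -kkl.09k3mkjWru']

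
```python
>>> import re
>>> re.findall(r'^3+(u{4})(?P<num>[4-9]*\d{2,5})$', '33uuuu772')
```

[('uuuu', '772')]

With 2 capturing groups, `findall` returns a 2-tuple per match.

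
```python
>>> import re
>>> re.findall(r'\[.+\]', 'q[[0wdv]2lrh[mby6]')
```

['[[0wdv]2lrh[mby6]']

Matches: at [1:18] → '[[0wdv]2lrh[mby6]'.
With no groups in the pattern, `findall` gives back each whole match — 1 here.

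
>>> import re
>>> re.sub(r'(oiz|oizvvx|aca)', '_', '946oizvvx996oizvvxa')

'946_vvx996_vvxa'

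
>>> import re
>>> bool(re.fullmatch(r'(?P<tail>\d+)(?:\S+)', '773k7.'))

True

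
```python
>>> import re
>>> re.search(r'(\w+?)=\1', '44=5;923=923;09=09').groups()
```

`\1` has to match the exact text group 1 already captured.
`search` walks the string left to right and returns the first match it finds.
The match spans [5:12] → '923=923'.
Captured: group 1 = '923'.

('923',)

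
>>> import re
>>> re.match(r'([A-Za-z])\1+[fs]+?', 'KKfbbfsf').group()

After group 1 captures some text, `\1` only succeeds where that same text appears again.
With `match`, the pattern is implicitly anchored at the beginning.
The match spans [0:3] → 'KKf'.
Captured: group 1 = 'K'.

'KKf'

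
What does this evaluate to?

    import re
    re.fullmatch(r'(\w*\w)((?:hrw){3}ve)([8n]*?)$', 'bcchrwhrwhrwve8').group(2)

The match spans [0:15] → 'bcchrwhrwhrwve8'.
Captured: group 1 = 'bcc', group 2 = 'hrwhrwhrwve', group 3 = '8'.

'hrwhrwhrwve'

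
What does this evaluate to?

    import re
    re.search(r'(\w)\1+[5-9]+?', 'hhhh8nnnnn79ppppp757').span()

A backreference is literal: `\1` must see the identical characters the first group matched.
The match spans [0:5] → 'hhhh8'.

(0, 5)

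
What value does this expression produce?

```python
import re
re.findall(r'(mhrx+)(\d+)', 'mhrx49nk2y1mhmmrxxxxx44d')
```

`findall` packs the 2 group values into a tuple for every match.

[('mhrx', '49')]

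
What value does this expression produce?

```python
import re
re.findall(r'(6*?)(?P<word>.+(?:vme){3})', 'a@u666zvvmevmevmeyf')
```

[('', 'a@u666zvvmevmevme')]

Multiple groups make `findall` return tuples — one 2-tuple for the one match.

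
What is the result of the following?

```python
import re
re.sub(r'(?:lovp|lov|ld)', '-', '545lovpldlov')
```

'545---'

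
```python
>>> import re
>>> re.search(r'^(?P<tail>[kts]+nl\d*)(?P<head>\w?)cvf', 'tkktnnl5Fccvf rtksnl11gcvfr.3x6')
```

None

This matches anchored at the start of the string; then one or more of one of [kts], then the literal 'nl', then zero or more of a digit (captured as 'tail'); then optionally a word character (captured as 'head'); then the literal 'c', then the literal 'vf'.
`re.search` scans for the first position where the pattern succeeds.
Here nothing in the string fits, so the call returns None.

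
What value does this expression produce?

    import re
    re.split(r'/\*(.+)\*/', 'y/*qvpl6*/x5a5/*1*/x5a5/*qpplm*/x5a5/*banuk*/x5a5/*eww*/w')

['y', 'qvpl6*/x5a5/*1*/x5a5/*qpplm*/x5a5/*banuk*/x5a5/*eww', 'w']

With a capturing group present, the delimiter's captured portion is kept in the result list.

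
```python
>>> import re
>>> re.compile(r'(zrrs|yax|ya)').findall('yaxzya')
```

['yax', 'ya']

Alternation isn't longest-match — the leftmost alternative that fits at this position is chosen.
Walking the string: at [0:3] match 'yax', group 1 = 'yax'; at [4:6] match 'ya', group 1 = 'ya'.
Because there's exactly one group, `findall` drops the full match and keeps group 1 from each hit.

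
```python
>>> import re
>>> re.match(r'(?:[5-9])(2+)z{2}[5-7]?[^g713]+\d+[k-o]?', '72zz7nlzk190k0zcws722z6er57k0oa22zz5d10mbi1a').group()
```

'72zz7nlzk190k'

`re.match` won't scan ahead — the pattern has to work from the very first character.
The match spans [0:13] → '72zz7nlzk190k'.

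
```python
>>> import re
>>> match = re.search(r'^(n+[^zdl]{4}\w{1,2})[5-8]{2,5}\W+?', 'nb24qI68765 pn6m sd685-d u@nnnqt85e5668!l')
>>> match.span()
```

(0, 12)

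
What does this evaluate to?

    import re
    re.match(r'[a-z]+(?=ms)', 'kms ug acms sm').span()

(0, 1)

The `(?=…)`/`(?<=…)` assertion just peeks at neighbouring text; it doesn't advance the match position.
`re.match` only tries the pattern at the start of the string.
The match spans [0:1] → 'k'.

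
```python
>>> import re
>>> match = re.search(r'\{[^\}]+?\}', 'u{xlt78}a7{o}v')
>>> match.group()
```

'{xlt78}'

The match spans [1:8] → '{xlt78}'.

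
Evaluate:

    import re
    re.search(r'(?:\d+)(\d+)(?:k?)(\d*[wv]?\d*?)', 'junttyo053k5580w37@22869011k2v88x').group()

'053k5580w'

The `?` after the quantifier makes it lazy — it takes as little as possible before letting the rest of the pattern try.
The match spans [7:16] → '053k5580w'.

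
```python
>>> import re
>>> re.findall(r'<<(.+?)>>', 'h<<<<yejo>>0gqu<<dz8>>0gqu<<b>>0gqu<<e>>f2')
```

A `+?`/`*?`/`{m,n}?` starts at its minimum and grows only as far as needed for what follows to match.
Walking the string: at [1:11] match '<<<<yejo>>', group 1 = '<<yejo'; at [15:22] match '<<dz8>>', group 1 = 'dz8'; at [26:31] match '<<b>>', group 1 = 'b'; at [35:40] match '<<e>>', group 1 = 'e'.
One capturing group, so `findall` returns just the captured substring from each match — 4 in all.

['<<yejo', 'dz8', 'b', 'e']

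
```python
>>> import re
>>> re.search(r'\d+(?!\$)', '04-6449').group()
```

'04'

The negative lookaround is zero-width — it rules out positions where the adjacent text would match, without consuming anything.
The match spans [0:2] → '04'.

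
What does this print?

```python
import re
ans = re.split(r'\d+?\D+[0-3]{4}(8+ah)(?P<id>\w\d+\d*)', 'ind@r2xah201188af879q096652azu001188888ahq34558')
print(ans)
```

This matches one or more of a digit (lazy); then one or more of a non-digit, then exactly 4 of a character in [0-3]; then one or more of the literal '8', then the literal 'ah' (captured); then a word character, then one or more of a digit, then zero or more of a digit (captured as 'id').
Matches to split on: at [21:47] → '096652azu001188888ahq34558'.
`re.split` interleaves the captured-group text with the surrounding fragments.

['ind@r2xah201188af879q', '88888ah', 'q34558', '']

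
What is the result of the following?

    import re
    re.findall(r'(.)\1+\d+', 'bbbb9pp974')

['b', 'p']

`\1` is not a pattern — it's the concrete string captured by group 1, re-applied verbatim.
Walking the string: at [0:5] match 'bbbb9', group 1 = 'b'; at [5:10] match 'pp974', group 1 = 'p'.
Because there's exactly one group, `findall` drops the full match and keeps group 1 from each hit.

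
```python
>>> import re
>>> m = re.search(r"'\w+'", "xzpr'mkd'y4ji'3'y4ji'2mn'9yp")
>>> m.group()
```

`re.search` scans for the first position where the pattern succeeds.
The match spans [4:9] → "'mkd'".

"'mkd'"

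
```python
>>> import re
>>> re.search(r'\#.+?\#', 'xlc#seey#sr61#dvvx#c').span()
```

(3, 9)

The `?` after the quantifier makes it lazy — it takes as little as possible before letting the rest of the pattern try.
The match spans [3:9] → '#seey#'.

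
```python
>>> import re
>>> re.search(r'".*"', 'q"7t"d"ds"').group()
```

`re.search` scans for the first position where the pattern succeeds.
The match spans [1:10] → '"7t"d"ds"'.

'"7t"d"ds"'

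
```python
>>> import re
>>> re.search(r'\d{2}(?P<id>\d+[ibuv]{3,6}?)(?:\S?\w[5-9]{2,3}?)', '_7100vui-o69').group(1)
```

This matches exactly 2 of a digit; then one or more of a digit, then 3 to 6 of one of [ibuv] (lazy) (captured as 'id'); then optionally a non-whitespace character, then a word character, then 2 to 3 of a character in [5-9] (lazy) (non-capturing group).
Unlike `match`, `search` isn't anchored — it looks for the pattern anywhere in the string.
The match spans [1:12] → '7100vui-o69'.
Captured: group 1 = '00vui'.

'00vui'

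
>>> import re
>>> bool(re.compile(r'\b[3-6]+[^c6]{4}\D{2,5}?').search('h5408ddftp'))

The pattern matches a word boundary (`\b`, zero-width); then one or more of a character in [3-6]; then exactly 4 of any character except [c6]; then 2 to 5 of a non-digit (lazy).
`re.search` tries every starting position until one works.
Here no position works, so the call returns None, and `bool(None)` is False.

False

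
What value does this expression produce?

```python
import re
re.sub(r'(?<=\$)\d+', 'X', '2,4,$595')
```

Because the assertion is zero-width, the text it checks is not consumed and won't appear in the result.
Matches: at [5:8] → '595'.
Each match is replaced by 'X'.

'2,4,$X'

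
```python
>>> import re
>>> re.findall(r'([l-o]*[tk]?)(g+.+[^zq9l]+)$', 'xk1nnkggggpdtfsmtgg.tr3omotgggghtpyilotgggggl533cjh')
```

The pattern matches zero or more of a character in [l-o], then optionally one of [tk] (captured); then one or more of the literal 'g', then one or more of any character, then one or more of any character except [zq9l] (captured); then anchored at the end.
Matches: at [3:51] match 'nnkggggpdtfsmtgg.tr3omotgggghtpyilotgggggl533cjh', groups = ('nnk', 'ggggpdtfsmtgg.tr3omotgggghtpyilotgggggl533cjh').
With 2 capturing groups, `findall` returns a 2-tuple per match.

[('nnk', 'ggggpdtfsmtgg.tr3omotgggghtpyilotgggggl533cjh')]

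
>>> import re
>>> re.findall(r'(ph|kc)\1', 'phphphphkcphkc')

['ph', 'ph']

After group 1 captures some text, `\1` only succeeds where that same text appears again.
Matches: at [0:4] match 'phph', group 1 = 'ph'; at [4:8] match 'phph', group 1 = 'ph'.
Because there's exactly one group, `findall` drops the full match and keeps group 1 from each hit.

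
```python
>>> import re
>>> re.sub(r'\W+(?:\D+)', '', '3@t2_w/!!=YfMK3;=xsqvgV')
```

'32_w3'

Every occurrence is swapped for ''.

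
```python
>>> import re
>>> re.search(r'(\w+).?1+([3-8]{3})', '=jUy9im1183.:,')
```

None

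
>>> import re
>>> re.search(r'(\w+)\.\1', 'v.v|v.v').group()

A backreference is literal: `\1` must see the identical characters the first group matched.
Unlike `match`, `search` isn't anchored — it looks for the pattern anywhere in the string.
The match spans [0:3] → 'v.v'.
Captured: group 1 = 'v'.

'v.v'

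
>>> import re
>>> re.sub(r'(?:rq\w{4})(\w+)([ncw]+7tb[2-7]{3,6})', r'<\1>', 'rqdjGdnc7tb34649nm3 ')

`\1` in the replacement pulls in group 1's text for each match.

'<n>9nm3 '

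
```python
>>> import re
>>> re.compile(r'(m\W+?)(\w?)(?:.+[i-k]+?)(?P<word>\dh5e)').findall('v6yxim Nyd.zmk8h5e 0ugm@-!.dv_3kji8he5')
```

Pattern: the literal 'm', then one or more of a non-word character (lazy) (captured); then optionally a word character (captured); then one or more of any character, then one or more of a character in [i-k] (lazy) (non-capturing group); then a digit, then the literal 'h5e' (captured as 'word').
Matches: at [5:18] match 'm Nyd.zmk8h5e', groups = ('m ', 'N', '8h5e').
With 3 capturing groups, `findall` returns a 3-tuple per match.

[('m ', 'N', '8h5e')]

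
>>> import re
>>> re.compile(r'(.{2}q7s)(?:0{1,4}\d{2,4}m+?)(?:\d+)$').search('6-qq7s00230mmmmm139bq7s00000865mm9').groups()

The pattern matches exactly 2 of any character, then the literal 'q7s' (captured); then 1 to 4 of a literal '0', then 2 to 4 of a digit, then one or more of a literal 'm' (lazy) (non-capturing group); then one or more of a digit (non-capturing group); then anchored at the end.
`search` walks the string left to right and returns the first match it finds.
The match spans [18:34] → '9bq7s00000865mm9'.
Captured: group 1 = '9bq7s'.

('9bq7s',)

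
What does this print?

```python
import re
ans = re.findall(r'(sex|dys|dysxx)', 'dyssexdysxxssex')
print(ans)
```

['dys', 'sex', 'dys', 'sex']

Alternation tries branches left to right and keeps the first one that lets the overall match succeed at that position.
`findall` collects group 1 from each match (4 total).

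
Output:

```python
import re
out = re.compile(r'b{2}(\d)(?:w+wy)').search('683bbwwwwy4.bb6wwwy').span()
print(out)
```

The match spans [12:19] → 'bb6wwwy'.

(12, 19)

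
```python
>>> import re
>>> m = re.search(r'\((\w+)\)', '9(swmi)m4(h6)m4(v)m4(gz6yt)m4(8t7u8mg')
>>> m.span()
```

`re.search` tries every starting position until one works.
The match spans [1:7] → '(swmi)'.
Captured: group 1 = 'swmi'.

(1, 7)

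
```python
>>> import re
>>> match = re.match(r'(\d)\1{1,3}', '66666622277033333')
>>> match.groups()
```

The match spans [0:4] → '6666'.
Captured: group 1 = '6'.

('6',)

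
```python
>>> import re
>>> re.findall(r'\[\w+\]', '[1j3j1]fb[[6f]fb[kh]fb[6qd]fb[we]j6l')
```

['[1j3j1]', '[6f]', '[kh]', '[6qd]', '[we]']

Since nothing is captured, `findall` lists the 5 matched substrings directly.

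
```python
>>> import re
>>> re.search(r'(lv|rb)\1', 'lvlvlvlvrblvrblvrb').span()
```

The backreference `\1` re-matches whatever the first group consumed, character for character.
The match spans [0:4] → 'lvlv'.

(0, 4)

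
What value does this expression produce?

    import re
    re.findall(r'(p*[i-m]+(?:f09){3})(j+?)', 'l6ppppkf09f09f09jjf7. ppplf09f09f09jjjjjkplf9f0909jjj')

[('ppppkf09f09f09', 'j'), ('ppplf09f09f09', 'j')]

A `+?`/`*?`/`{m,n}?` starts at its minimum and grows only as far as needed for what follows to match.
`findall` packs the 2 group values into a tuple for every match.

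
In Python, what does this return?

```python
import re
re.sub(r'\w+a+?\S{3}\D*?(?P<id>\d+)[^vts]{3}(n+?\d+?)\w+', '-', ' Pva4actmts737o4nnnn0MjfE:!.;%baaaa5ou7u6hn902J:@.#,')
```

' -:!.;%-:@.#,'

Pattern: one or more of a word character, then one or more of the literal 'a' (lazy); then exactly 3 of a non-whitespace character, then zero or more of a non-digit (lazy); then one or more of a digit (captured as 'id'); then exactly 3 of any character except [vts]; then one or more of the literal 'n' (lazy), then one or more of a digit (lazy) (captured); then one or more of a word character.
Each match is replaced by '-'.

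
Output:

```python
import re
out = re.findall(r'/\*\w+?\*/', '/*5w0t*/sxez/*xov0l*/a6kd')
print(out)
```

['/*5w0t*/', '/*xov0l*/']

With no groups in the pattern, `findall` gives back each whole match — 2 here.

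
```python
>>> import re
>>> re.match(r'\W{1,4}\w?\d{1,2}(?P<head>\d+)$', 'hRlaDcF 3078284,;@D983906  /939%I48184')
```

With `match`, the pattern is implicitly anchored at the beginning.
Here the pattern fails at index 0, so the call returns None.

None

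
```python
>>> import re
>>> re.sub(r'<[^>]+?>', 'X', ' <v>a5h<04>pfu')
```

Matches: at [1:4] → '<v>'; at [7:11] → '<04>'.
Each match is replaced by 'X'.

' Xa5hXpfu'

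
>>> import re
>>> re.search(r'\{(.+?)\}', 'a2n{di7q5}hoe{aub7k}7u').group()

'{di7q5}'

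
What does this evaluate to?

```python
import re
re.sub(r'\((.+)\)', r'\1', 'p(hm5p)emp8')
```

Matches: at [1:7] → '(hm5p)'.
`\1` in the replacement pulls in group 1's text for each match.

'phm5pemp8'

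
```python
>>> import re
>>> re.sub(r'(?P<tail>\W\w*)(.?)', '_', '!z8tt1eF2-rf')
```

This matches a non-word character, then zero or more of a word character (captured as 'tail'); then optionally any character (captured).
Each match is replaced by '_'.

'_rf'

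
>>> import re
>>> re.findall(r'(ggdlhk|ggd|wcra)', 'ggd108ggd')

Matches: at [0:3] match 'ggd', group 1 = 'ggd'; at [6:9] match 'ggd', group 1 = 'ggd'.
With a single group, `findall` returns only what that group captured — 2 items.

['ggd', 'ggd']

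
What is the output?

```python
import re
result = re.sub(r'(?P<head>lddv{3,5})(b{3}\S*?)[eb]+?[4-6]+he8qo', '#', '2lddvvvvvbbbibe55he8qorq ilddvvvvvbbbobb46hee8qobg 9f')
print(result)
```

Pattern: the literal 'ldd', then 3 to 5 of the literal 'v' (captured as 'head'); then exactly 3 of a literal 'b', then zero or more of a non-whitespace character (lazy) (captured); then one or more of one of [eb] (lazy); then one or more of a character in [4-6]; then the literal 'he8', then the literal 'qo'.
Matches: at [1:22] → 'lddvvvvvbbbibe55he8qo'.
Each match is replaced by '#'.

2#rq ilddvvvvvbbbobb46hee8qobg 9f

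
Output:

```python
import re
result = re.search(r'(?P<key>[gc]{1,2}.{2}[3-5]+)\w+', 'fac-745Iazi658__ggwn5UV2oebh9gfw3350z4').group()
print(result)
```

c-745Iazi658__ggwn5UV2oebh9gfw3350z4

The match spans [2:38] → 'c-745Iazi658__ggwn5UV2oebh9gfw3350z4'.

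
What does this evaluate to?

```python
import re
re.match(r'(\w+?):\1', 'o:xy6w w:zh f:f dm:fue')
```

None

`re.match` won't scan ahead — the pattern has to work from the very first character.
Here the pattern fails at index 0, so the call returns None.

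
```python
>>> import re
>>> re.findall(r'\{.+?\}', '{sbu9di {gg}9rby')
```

Scanning left to right: at [0:12] → '{sbu9di {gg}'.
`findall` yields the raw match text (1 of them) because the pattern has no groups.

['{sbu9di {gg}']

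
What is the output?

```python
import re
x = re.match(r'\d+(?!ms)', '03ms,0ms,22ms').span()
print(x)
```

(0, 1)

The negative lookahead/lookbehind blocks any match where the forbidden context is present.
With `match`, the pattern is implicitly anchored at the beginning.
The match spans [0:1] → '0'.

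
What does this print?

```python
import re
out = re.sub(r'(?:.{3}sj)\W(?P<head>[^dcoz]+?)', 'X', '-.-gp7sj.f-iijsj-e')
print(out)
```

The pattern matches exactly 3 of any character, then the literal 'sj' (non-capturing group); then a non-word character; then one or more of any character except [dcoz] (lazy) (captured as 'head').
A `+?`/`*?`/`{m,n}?` starts at its minimum and grows only as far as needed for what follows to match.
Matches: at [3:10] → 'gp7sj.f'; at [11:18] → 'iijsj-e'.
Each match is replaced by 'X'.

-.-X-X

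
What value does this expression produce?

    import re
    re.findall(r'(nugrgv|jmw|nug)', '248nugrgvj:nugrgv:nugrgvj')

['nugrgv', 'nugrgv', 'nugrgv']

The regex engine tests alternatives in the order written; an earlier branch that matches wins even if a later one would match more.
Walking the string: at [3:9] match 'nugrgv', group 1 = 'nugrgv'; at [11:17] match 'nugrgv', group 1 = 'nugrgv'; at [18:24] match 'nugrgv', group 1 = 'nugrgv'.
`findall` collects group 1 from each match (3 total).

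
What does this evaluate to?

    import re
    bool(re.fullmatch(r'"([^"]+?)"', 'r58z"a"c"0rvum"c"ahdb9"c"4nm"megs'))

`re.fullmatch` requires the pattern to consume the entire string.
Here the pattern can't cover the whole string, so the call returns None, and `bool(None)` is False.

False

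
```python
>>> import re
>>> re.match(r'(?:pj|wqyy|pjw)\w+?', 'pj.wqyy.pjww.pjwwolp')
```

With `match`, the pattern is implicitly anchored at the beginning.
Here the pattern fails at index 0, so the call returns None.

None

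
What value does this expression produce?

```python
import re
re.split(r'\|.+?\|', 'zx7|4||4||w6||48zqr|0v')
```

The `?` after the quantifier makes it lazy — it takes as little as possible before letting the rest of the pattern try.
Matches to split on: at [3:6] → '|4|'; at [6:9] → '|4|'; at [9:13] → '|w6|'; at [13:20] → '|48zqr|'.
Each match becomes a cut point; 5 segments remain.

['zx7', '', '', '', '0v']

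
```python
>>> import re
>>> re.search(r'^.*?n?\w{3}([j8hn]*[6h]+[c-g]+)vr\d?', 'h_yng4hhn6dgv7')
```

None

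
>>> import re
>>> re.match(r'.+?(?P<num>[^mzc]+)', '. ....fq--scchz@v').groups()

The pattern matches one or more of any character (lazy); then one or more of any character except [mzc] (captured as 'num').
The `?` after the quantifier makes it lazy — it takes as little as possible before letting the rest of the pattern try.
`re.match` won't scan ahead — the pattern has to work from the very first character.
The match spans [0:11] → '. ....fq--s'.
Captured: group 1 = ' ....fq--s'.

(' ....fq--s',)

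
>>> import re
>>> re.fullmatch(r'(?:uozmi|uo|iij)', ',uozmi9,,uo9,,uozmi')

For `fullmatch`, every character of the input must be accounted for by the pattern.
Here there's no way to consume every character, so the call returns None.

None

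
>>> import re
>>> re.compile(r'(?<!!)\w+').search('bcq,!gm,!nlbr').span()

(0, 3)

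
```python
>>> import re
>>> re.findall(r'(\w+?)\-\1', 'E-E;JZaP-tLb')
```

['E']

A backreference is literal: `\1` must see the identical characters the first group matched.
Scanning left to right: at [0:3] match 'E-E', group 1 = 'E'.
One capturing group, so `findall` returns just the captured substring from the one match — 1 in all.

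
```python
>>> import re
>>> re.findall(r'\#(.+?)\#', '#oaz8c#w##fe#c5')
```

['oaz8c', '#fe']

A `+?`/`*?`/`{m,n}?` starts at its minimum and grows only as far as needed for what follows to match.
Because there's exactly one group, `findall` drops the full match and keeps group 1 from each hit.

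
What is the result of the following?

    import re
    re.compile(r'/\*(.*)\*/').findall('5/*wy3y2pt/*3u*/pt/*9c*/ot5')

['wy3y2pt/*3u*/pt/*9c']

Because there's exactly one group, `findall` drops the full match and keeps group 1 from the one hit.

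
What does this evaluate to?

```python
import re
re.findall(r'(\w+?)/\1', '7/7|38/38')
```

['7', '38']

A backreference is literal: `\1` must see the identical characters the first group matched.
Walking the string: at [0:3] match '7/7', group 1 = '7'; at [4:9] match '38/38', group 1 = '38'.
`findall` collects group 1 from each match (2 total).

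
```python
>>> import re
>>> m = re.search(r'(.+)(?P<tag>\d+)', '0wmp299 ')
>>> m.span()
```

This matches one or more of any character (captured); then one or more of a digit (captured as 'tag').
`re.search` tries every starting position until one works.
The match spans [0:7] → '0wmp299'.
Captured: group 1 = '0wmp29', group 2 = '9'.

(0, 7)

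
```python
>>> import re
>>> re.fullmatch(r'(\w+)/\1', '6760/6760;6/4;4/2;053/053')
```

None

`fullmatch` succeeds only if the pattern covers the string from start to end.
Here there's no way to consume every character, so the call returns None.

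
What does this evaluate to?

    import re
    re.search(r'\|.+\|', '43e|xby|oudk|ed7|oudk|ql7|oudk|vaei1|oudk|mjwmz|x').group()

'|xby|oudk|ed7|oudk|ql7|oudk|vaei1|oudk|mjwmz|'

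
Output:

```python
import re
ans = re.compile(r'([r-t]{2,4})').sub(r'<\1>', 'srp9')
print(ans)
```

Pattern: 2 to 4 of a character in [r-t] (captured).
`\1` in the replacement pulls in group 1's text for each match.

<sr>p9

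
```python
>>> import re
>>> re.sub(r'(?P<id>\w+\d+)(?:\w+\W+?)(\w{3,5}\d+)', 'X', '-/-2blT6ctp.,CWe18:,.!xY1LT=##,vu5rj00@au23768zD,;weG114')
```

Each match is replaced by 'X'.

'-/-X:,.!X@X'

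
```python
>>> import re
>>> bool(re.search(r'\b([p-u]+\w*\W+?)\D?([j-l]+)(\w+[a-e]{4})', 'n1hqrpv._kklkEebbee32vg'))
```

False

Here the pattern never matches, so the call returns None, and `bool(None)` is False.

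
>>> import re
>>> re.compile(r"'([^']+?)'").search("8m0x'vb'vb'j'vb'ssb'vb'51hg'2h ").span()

The match spans [4:8] → "'vb'".

(4, 8)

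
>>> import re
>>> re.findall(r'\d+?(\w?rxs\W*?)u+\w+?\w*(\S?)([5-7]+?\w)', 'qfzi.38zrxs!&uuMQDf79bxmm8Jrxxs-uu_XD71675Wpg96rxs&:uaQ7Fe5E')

Pattern: one or more of a digit (lazy); then optionally a word character, then the literal 'rxs', then zero or more of a non-word character (lazy) (captured); then one or more of the literal 'u', then one or more of a word character (lazy), then zero or more of a word character; then optionally a non-whitespace character (captured); then one or more of a character in [5-7] (lazy), then a word character (captured).
A non-greedy quantifier consumes as few characters as it can — just enough that the remainder of the pattern still matches from where it stops; whatever follows it matches normally.
Scanning left to right: at [5:21] match '38zrxs!&uuMQDf79', groups = ('zrxs!&', '', '79'); at [45:60] match '96rxs&:uaQ7Fe5E', groups = ('6rxs&:', '', '5E').
`findall` packs the 3 group values into a tuple for every match.

[('zrxs!&', '', '79'), ('6rxs&:', '', '5E')]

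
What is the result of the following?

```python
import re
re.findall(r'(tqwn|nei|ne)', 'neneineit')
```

['ne', 'nei', 'nei']

The regex engine tests alternatives in the order written; an earlier branch that matches wins even if a later one would match more.
One capturing group, so `findall` returns just the captured substring from each match — 3 in all.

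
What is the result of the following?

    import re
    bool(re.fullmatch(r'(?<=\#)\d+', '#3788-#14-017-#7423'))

False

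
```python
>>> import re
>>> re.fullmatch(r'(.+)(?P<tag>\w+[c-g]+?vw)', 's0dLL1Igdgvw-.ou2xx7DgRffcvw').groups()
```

The match spans [0:28] → 's0dLL1Igdgvw-.ou2xx7DgRffcvw'.
Captured: group 1 = 's0dLL1Igdgvw-.ou2xx7DgRf', group 2 = 'fcvw'.

('s0dLL1Igdgvw-.ou2xx7DgRf', 'fcvw')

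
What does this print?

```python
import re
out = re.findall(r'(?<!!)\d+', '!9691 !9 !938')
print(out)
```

The negative lookaround is zero-width — it rules out positions where the adjacent text would match, without consuming anything.
`findall` yields the raw match text (2 of them) because the pattern has no groups.

['691', '38']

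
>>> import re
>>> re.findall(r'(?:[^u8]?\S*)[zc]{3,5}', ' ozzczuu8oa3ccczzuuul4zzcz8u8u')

Pattern: optionally any character except [u8], then zero or more of a non-whitespace character (non-capturing group); then 3 to 5 of one of [zc].
Walking the string: at [0:26] → ' ozzczuu8oa3ccczzuuul4zzcz'.
With no groups in the pattern, `findall` gives back each whole match — 1 here.

[' ozzczuu8oa3ccczzuuul4zzcz']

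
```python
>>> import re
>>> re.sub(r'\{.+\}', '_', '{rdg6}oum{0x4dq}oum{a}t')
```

'_t'

Every occurrence is swapped for '_'.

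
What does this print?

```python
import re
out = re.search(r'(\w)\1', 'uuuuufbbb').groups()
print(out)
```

`\1` is not a pattern — it's the concrete string captured by group 1, re-applied verbatim.
`re.search` tries every starting position until one works.
The match spans [0:2] → 'uu'.
Captured: group 1 = 'u'.

('u',)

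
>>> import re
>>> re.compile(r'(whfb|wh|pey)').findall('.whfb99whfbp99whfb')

Alternation isn't longest-match — the leftmost alternative that fits at this position is chosen.
Scanning left to right: at [1:5] match 'whfb', group 1 = 'whfb'; at [7:11] match 'whfb', group 1 = 'whfb'; at [14:18] match 'whfb', group 1 = 'whfb'.
`findall` collects group 1 from each match (3 total).

['whfb', 'whfb', 'whfb']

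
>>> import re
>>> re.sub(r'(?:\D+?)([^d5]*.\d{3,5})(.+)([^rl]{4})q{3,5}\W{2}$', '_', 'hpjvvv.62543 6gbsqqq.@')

'_'

Every occurrence is swapped for '_'.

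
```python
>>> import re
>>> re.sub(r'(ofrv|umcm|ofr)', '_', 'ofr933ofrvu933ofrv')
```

'_933_u933_'

Alternation tries branches left to right and keeps the first one that lets the overall match succeed at that position.
Matches: at [0:3] → 'ofr'; at [6:10] → 'ofrv'; at [14:18] → 'ofrv'.
`sub` substitutes '_' at each match site.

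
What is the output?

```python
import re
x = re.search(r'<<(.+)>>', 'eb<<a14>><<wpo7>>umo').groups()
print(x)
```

The match spans [2:17] → '<<a14>><<wpo7>>'.
Captured: group 1 = 'a14>><<wpo7'.

('a14>><<wpo7',)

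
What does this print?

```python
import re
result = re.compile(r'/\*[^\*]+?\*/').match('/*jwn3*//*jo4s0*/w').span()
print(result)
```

(0, 8)

`match` is anchored at position 0; if the pattern doesn't fit there, it returns None.
The match spans [0:8] → '/*jwn3*/'.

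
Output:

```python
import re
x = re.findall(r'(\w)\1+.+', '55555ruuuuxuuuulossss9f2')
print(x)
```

`\1` has to match the exact text group 1 already captured.
With a single group, `findall` returns only what that group captured — 1 item.

['5']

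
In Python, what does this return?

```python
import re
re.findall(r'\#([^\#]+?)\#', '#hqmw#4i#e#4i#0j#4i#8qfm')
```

['hqmw', 'e', '0j']

Matches: at [0:6] match '#hqmw#', group 1 = 'hqmw'; at [8:11] match '#e#', group 1 = 'e'; at [13:17] match '#0j#', group 1 = '0j'.
With a single group, `findall` returns only what that group captured — 3 items.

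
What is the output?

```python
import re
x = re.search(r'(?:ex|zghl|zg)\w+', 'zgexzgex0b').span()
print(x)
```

(0, 10)

Unlike `match`, `search` isn't anchored — it looks for the pattern anywhere in the string.
The match spans [0:10] → 'zgexzgex0b'.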